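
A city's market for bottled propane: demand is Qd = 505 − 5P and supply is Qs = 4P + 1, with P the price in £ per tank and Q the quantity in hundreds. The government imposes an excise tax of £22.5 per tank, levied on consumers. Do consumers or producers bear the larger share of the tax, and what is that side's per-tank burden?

Producers bear the larger share: £12.5 per tank.

Without the tax, 505 − 5P = 4P + 1 gives 9P = 504, so P* = £56 and Q* = 225.
With the tax collected from consumers, demand (in seller-price terms) shifts: Qd = 505 − 5(P + 22.5).
New equilibrium: consumers pay £66, producers receive £43.5, Q = 175. (Wedge: Pb − Ps = 22.5.)
Per-tank burden: consumers £10, producers £12.5.
Producers take the larger share because supply is less price-elastic here (demand slope 5 vs supply slope 4).
The less price-elastic side of the market bears the larger share of a per-unit tax.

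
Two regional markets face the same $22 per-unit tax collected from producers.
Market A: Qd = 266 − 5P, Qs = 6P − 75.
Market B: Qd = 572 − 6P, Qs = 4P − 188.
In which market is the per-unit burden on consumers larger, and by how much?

Market A: pre-tax P* = $31, Q* = 111; post-tax Q = 51; per-unit burden on consumers = $12.
Market B: pre-tax P* = $76, Q* = 116; post-tax Q = 63.2; per-unit burden on consumers = $8.8.
Difference: $12 vs $8.8 → market A is larger by $3.2.

Market A, by $3.2.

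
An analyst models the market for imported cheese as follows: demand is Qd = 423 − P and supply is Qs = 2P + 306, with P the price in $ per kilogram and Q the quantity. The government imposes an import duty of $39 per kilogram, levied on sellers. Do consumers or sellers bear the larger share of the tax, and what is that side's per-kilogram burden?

Before the tax: set 423 − P = 2P + 306 → P* = $39, Q* = 384.
With the tax collected from sellers, supply shifts: Qs = 2(P − 39) + 306.
Solving gives Q = 358 with consumers paying $65 and sellers receiving $26 (the $39 wedge).
Per-kilogram burden: consumers $26, sellers $13.
Consumers take the larger share because demand is less price-elastic here (demand slope 1 vs supply slope 2).

Consumers bear the larger share: $26 per kilogram.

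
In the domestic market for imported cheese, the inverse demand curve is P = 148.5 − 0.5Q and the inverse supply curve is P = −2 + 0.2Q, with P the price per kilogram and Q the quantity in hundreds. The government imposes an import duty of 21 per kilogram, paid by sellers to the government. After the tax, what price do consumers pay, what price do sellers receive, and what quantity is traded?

Consumers pay 56; sellers receive 35; quantity = 185.

Rewrite in direct form: Qd = 297 − 2P and Qs = 5P + 10.
Without the tax, 297 − 2P = 5P + 10 gives 7P = 287, so P* = 41 and Q* = 215.
With the tax collected from sellers, supply shifts: Qs = 5(P − 21) + 10.
New equilibrium: consumers pay 56, sellers receive 35, Q = 185. (Wedge: Pb − Ps = 21.)
The less price-elastic side of the market bears the larger share of a per-unit tax.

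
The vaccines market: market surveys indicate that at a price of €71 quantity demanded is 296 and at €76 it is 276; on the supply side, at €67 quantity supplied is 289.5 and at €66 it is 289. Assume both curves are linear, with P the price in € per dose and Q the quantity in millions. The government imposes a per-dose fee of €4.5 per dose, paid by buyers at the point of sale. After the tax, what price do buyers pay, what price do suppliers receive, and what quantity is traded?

Buyers pay €72.5; suppliers receive €68; quantity = 290.

Demand slope: (276 − 296)/(76 − 71) = -4, so Qd = 580 − 4P.
Supply slope: (289 − 289.5)/(66 − 67) = 0.5, so Qs = 0.5P + 256.
Without the tax, 580 − 4P = 0.5P + 256 gives 4.5P = 324, so P* = €72 and Q* = 292.
With the tax collected from buyers, demand (in seller-price terms) shifts: Qd = 580 − 4(P + 4.5).
Solving gives Q = 290 with buyers paying €72.5 and suppliers receiving €68 (the €4.5 wedge).
The less price-elastic side of the market bears the larger share of a per-unit tax.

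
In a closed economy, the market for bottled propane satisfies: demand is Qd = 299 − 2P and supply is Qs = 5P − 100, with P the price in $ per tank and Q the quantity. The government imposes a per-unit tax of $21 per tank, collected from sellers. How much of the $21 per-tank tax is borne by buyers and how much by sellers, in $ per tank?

Without the tax, 299 − 2P = 5P − 100 gives 7P = 399, so P* = $57 and Q* = 185.
With the tax collected from sellers, supply shifts: Qs = 5(P − 21) − 100.
Solving gives Q = 155 with buyers paying $72 and sellers receiving $51 (the $21 wedge).
Burden on buyers: $15; on sellers: $6. (They sum to $21.)

Buyers bear $15 per tank; sellers bear $6 per tank.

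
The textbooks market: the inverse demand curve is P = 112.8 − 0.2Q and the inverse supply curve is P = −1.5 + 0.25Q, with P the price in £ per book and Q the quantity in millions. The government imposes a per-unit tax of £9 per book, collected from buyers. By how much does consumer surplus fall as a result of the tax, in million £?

Consumer surplus falls by £976 million.

Inverting to Q(P) form: Qd = 564 − 5P; Qs = 4P + 6.
Before the tax: set 564 − 5P = 4P + 6 → P* = £62, Q* = 254.
With the tax collected from buyers, demand (in seller-price terms) shifts: Qd = 564 − 5(P + 9).
Solving gives Q = 234 with buyers paying £66 and sellers receiving £57 (the £9 wedge).
ΔCS is the trapezoid between Q = 234 and Q = 254 of height £4: ½ · (254 + 234) · 4 = £976.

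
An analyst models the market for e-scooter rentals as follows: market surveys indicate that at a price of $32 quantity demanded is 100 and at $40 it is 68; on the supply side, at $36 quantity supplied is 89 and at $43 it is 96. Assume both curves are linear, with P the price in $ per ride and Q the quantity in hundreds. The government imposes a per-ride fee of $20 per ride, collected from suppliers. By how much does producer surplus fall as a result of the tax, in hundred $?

Demand slope: (68 − 100)/(40 − 32) = -4, so Qd = 228 − 4P.
Supply slope: (96 − 89)/(43 − 36) = 1, so Qs = P + 53.
Without the tax, 228 − 4P = P + 53 gives 5P = 175, so P* = $35 and Q* = 88.
With the tax collected from suppliers, supply shifts: Qs = (P − 20) + 53.
Solving gives Q = 72 with buyers paying $39 and suppliers receiving $19 (the $20 wedge).
ΔPS is the trapezoid between Q = 72 and Q = 88 of height $16: ½ · (88 + 72) · 16 = $1280.

Producer surplus falls by $1280 hundred.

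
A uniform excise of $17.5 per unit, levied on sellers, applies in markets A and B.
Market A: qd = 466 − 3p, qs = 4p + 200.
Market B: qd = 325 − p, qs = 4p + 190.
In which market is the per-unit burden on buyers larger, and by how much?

Market A: pre-tax p* = $38, q* = 352; post-tax q = 322; per-unit burden on buyers = $10.
Market B: pre-tax p* = $27, q* = 298; post-tax q = 284; per-unit burden on buyers = $14.
Difference: $10 vs $14 → market B is larger by $4.

Market B, by $4.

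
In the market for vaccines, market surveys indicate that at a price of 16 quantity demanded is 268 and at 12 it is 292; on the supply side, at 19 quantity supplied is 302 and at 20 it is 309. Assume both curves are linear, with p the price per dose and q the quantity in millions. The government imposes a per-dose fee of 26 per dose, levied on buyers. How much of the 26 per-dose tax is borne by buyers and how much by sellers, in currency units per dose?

Demand slope: (292 − 268)/(12 − 16) = -6, so qd = 364 − 6p.
Supply slope: (309 − 302)/(20 − 19) = 7, so qs = 7p + 169.
Before the tax: set 364 − 6p = 7p + 169 → p* = 15, q* = 274.
With the tax collected from buyers, demand (in seller-price terms) shifts: qd = 364 − 6(p + 26).
Solving gives q = 190 with buyers paying 29 and sellers receiving 3 (the 26 wedge).
Burden on buyers: 14; on sellers: 12. (They sum to 26.)
The less price-elastic side of the market bears the larger share of a per-unit tax.

Buyers bear 14 per dose; sellers bear 12 per dose.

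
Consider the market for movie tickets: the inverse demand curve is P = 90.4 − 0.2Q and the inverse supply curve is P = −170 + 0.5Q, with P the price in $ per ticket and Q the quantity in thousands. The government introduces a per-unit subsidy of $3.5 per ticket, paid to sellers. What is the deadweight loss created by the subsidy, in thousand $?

Inverting to Q(P) form: Qd = 452 − 5P; Qs = 2P + 340.
Before the subsidy: set 452 − 5P = 2P + 340 → P* = $16, Q* = 372.
With a per-unit subsidy paid to sellers, each receives P + 3.5 per unit sold, so supply becomes Qs = 2(P + 3.5) + 340.
Solving gives Q = 377 with consumers paying $15 and sellers receiving $18.5 (the $3.5 wedge).
Quantity rises by |ΔQ| = |372 − 377| = 5.
DWL = ½ · t · |ΔQ| = ½ · 3.5 · 5 = $8.75.

Deadweight loss = $8.75 thousand.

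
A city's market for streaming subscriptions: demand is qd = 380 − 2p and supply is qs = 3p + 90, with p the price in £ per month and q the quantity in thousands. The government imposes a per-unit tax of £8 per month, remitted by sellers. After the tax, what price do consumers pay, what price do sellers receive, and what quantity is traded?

Consumers pay £62.8; sellers receive £54.8; quantity = 254.4.

Before the tax: set 380 − 2p = 3p + 90 → p* = £58, q* = 264.
With the tax collected from sellers, supply shifts: qs = 3(p − 8) + 90.
New equilibrium: consumers pay £62.8, sellers receive £54.8, q = 254.4. (Wedge: pb − ps = 8.)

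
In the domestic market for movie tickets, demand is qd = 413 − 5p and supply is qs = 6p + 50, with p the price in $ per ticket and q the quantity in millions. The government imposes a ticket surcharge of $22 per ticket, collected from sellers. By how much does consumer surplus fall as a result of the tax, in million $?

Before the tax: set 413 − 5p = 6p + 50 → p* = $33, q* = 248.
With the tax collected from sellers, supply shifts: qs = 6(p − 22) + 50.
New equilibrium: buyers pay $45, sellers receive $23, q = 188. (Wedge: pb − ps = 22.)
ΔCS is the trapezoid between Q = 188 and Q = 248 of height $12: ½ · (248 + 188) · 12 = $2616.

Consumer surplus falls by $2616 million.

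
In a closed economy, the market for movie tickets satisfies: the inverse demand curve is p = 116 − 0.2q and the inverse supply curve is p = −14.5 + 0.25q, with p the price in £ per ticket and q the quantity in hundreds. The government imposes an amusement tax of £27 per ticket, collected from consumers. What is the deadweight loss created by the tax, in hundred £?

Inverting to q(p) form: qd = 580 − 5p; qs = 4p + 58.
Without the tax, 580 − 5p = 4p + 58 gives 9p = 522, so p* = £58 and q* = 290.
With the tax collected from consumers, demand (in seller-price terms) shifts: qd = 580 − 5(p + 27).
New equilibrium: consumers pay £70, producers receive £43, q = 230. (Wedge: pb − ps = 27.)
Quantity falls by |ΔQ| = |290 − 230| = 60.
DWL = ½ · t · |ΔQ| = ½ · 27 · 60 = £810.

Deadweight loss = £810 hundred.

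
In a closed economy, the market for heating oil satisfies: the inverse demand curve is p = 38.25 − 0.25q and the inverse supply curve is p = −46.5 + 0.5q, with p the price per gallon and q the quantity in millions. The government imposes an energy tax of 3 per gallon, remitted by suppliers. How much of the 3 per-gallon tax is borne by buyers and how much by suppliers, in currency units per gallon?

Inverting to q(p) form: qd = 153 − 4p; qs = 2p + 93.
Before the tax: set 153 − 4p = 2p + 93 → p* = 10, q* = 113.
With the tax collected from suppliers, supply shifts: qs = 2(p − 3) + 93.
New equilibrium: buyers pay 11, suppliers receive 8, q = 109. (Wedge: pb − ps = 3.)
Burden on buyers: 1; on suppliers: 2. (They sum to 3.)
The less price-elastic side of the market bears the larger share of a per-unit tax.

Buyers bear 1 per gallon; suppliers bear 2 per gallon.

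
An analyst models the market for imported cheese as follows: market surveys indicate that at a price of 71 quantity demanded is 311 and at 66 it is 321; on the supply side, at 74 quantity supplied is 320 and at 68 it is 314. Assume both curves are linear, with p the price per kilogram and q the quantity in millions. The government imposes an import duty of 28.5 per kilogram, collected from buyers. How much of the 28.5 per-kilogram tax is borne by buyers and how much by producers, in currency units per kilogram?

Buyers bear 9.5 per kilogram; producers bear 19 per kilogram.

Demand slope: (321 − 311)/(66 − 71) = -2, so qd = 453 − 2p.
Supply slope: (314 − 320)/(68 − 74) = 1, so qs = p + 246.
Before the tax: set 453 − 2p = p + 246 → p* = 69, q* = 315.
With the tax collected from buyers, demand (in seller-price terms) shifts: qd = 453 − 2(p + 28.5).
New equilibrium: buyers pay 78.5, producers receive 50, q = 296. (Wedge: pb − ps = 28.5.)
Burden on buyers: 9.5; on producers: 19. (They sum to 28.5.)
The less price-elastic side of the market bears the larger share of a per-unit tax.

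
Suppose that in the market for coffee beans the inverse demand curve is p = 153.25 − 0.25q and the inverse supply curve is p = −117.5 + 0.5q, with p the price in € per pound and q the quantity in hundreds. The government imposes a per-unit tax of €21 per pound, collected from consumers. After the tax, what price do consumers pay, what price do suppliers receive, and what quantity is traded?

Inverting to q(p) form: qd = 613 − 4p; qs = 2p + 235.
Without the tax, 613 − 4p = 2p + 235 gives 6p = 378, so p* = €63 and q* = 361.
With the tax collected from consumers, demand (in seller-price terms) shifts: qd = 613 − 4(p + 21).
Solving gives q = 333 with consumers paying €70 and suppliers receiving €49 (the €21 wedge).

Consumers pay €70; suppliers receive €49; quantity = 333.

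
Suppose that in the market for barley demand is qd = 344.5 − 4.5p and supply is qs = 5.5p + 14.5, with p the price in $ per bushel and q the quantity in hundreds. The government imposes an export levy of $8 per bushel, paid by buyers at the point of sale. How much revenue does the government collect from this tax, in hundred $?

Without the tax, 344.5 − 4.5p = 5.5p + 14.5 gives 10p = 330, so p* = $33 and q* = 196.
With the tax collected from buyers, demand (in seller-price terms) shifts: qd = 344.5 − 4.5(p + 8).
New equilibrium: buyers pay $37.4, sellers receive $29.4, q = 176.2. (Wedge: pb − ps = 8.)
Revenue = t · Q = 8 · 176.2 = $1409.6.

Tax revenue = $1409.6 hundred.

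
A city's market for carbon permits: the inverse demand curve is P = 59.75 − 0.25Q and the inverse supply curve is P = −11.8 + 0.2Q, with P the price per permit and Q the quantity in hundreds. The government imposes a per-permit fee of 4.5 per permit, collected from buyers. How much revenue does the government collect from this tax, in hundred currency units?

Tax revenue = 670.5 hundred.

Inverting to Q(P) form: Qd = 239 − 4P; Qs = 5P + 59.
Before the tax: set 239 − 4P = 5P + 59 → P* = 20, Q* = 159.
With the tax collected from buyers, demand (in seller-price terms) shifts: Qd = 239 − 4(P + 4.5).
New equilibrium: buyers pay 22.5, suppliers receive 18, Q = 149. (Wedge: Pb − Ps = 4.5.)
Revenue = t · Q = 4.5 · 149 = 670.5.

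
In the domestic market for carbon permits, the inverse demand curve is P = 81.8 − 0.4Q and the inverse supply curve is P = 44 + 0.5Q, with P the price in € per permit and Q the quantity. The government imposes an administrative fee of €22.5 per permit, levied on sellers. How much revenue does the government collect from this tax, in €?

Rewrite in direct form: Qd = 204.5 − 2.5P and Qs = 2P − 88.
Without the tax, 204.5 − 2.5P = 2P − 88 gives 4.5P = 292.5, so P* = €65 and Q* = 42.
With the tax collected from sellers, supply shifts: Qs = 2(P − 22.5) − 88.
Solving gives Q = 17 with consumers paying €75 and sellers receiving €52.5 (the €22.5 wedge).
Revenue = t · Q = 22.5 · 17 = €382.5.

Tax revenue = €382.5.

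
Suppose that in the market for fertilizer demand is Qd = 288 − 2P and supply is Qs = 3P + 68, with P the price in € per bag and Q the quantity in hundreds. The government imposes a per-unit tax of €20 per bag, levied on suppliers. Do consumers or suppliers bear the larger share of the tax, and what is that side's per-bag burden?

Consumers bear the larger share: €12 per bag.

Before the tax: set 288 − 2P = 3P + 68 → P* = €44, Q* = 200.
With the tax collected from suppliers, supply shifts: Qs = 3(P − 20) + 68.
Solving gives Q = 176 with consumers paying €56 and suppliers receiving €36 (the €20 wedge).
Per-bag burden: consumers €12, suppliers €8.
Consumers take the larger share because demand is less price-elastic here (demand slope 2 vs supply slope 3).
The less price-elastic side of the market bears the larger share of a per-unit tax.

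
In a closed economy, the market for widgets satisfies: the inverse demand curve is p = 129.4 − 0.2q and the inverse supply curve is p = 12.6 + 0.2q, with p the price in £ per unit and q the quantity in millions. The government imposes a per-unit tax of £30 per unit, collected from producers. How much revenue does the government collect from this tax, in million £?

Inverting to q(p) form: qd = 647 − 5p; qs = 5p − 63.
Before the tax: set 647 − 5p = 5p − 63 → p* = £71, q* = 292.
With the tax collected from producers, supply shifts: qs = 5(p − 30) − 63.
Solving gives q = 217 with consumers paying £86 and producers receiving £56 (the £30 wedge).
Revenue = t · Q = 30 · 217 = £6510.

Tax revenue = £6510 million.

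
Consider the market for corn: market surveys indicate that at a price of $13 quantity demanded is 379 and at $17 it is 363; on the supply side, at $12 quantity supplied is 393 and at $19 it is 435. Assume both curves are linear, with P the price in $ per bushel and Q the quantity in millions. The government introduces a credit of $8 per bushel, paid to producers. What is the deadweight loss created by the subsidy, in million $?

Demand slope: (363 − 379)/(17 − 13) = -4, so Qd = 431 − 4P.
Supply slope: (435 − 393)/(19 − 12) = 6, so Qs = 6P + 321.
Before the subsidy: set 431 − 4P = 6P + 321 → P* = $11, Q* = 387.
With a per-unit subsidy paid to producers, each receives P + 8 per unit sold, so supply becomes Qs = 6(P + 8) + 321.
Solving gives Q = 406.2 with buyers paying $6.2 and producers receiving $14.2 (the $8 wedge).
Quantity rises by |ΔQ| = |387 − 406.2| = 19.2.
DWL = ½ · t · |ΔQ| = ½ · 8 · 19.2 = $76.8.

Deadweight loss = $76.8 million.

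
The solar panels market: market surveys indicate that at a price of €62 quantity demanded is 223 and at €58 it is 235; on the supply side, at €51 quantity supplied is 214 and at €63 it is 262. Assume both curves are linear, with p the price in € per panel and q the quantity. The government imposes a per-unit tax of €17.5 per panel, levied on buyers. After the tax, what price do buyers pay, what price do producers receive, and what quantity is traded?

Buyers pay €67; producers receive €49.5; quantity = 208.

Demand slope: (235 − 223)/(58 − 62) = -3, so qd = 409 − 3p.
Supply slope: (262 − 214)/(63 − 51) = 4, so qs = 4p + 10.
Before the tax: set 409 − 3p = 4p + 10 → p* = €57, q* = 238.
With the tax collected from buyers, demand (in seller-price terms) shifts: qd = 409 − 3(p + 17.5).
New equilibrium: buyers pay €67, producers receive €49.5, q = 208. (Wedge: pb − ps = 17.5.)
The less price-elastic side of the market bears the larger share of a per-unit tax.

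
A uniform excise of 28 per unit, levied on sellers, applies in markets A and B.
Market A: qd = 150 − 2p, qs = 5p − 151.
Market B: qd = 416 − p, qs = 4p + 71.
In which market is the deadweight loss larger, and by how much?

Market A, by 246.4.

Market A: pre-tax p* = 43, q* = 64; post-tax q = 24; deadweight loss = 560.
Market B: pre-tax p* = 69, q* = 347; post-tax q = 324.6; deadweight loss = 313.6.
Difference: 560 vs 313.6 → market A is larger by 246.4.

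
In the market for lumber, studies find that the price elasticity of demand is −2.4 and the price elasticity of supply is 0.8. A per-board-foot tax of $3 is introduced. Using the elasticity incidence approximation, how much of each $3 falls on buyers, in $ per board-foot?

Buyers bear ≈ $0.75 per board-foot.

Incidence ratio: buyers' share ≈ εs / (εs + |εd|) = 0.8 / (0.8 + 2.4) = 0.25.
So buyers bear ≈ 0.25 × $3 = $0.75; suppliers bear $2.25.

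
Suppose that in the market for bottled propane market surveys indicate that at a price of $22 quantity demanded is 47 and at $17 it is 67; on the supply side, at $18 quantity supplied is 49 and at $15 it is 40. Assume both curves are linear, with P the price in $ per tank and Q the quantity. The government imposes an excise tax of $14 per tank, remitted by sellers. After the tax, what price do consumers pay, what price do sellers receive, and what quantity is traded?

Consumers pay $26; sellers receive $12; quantity = 31.

Demand slope: (67 − 47)/(17 − 22) = -4, so Qd = 135 − 4P.
Supply slope: (40 − 49)/(15 − 18) = 3, so Qs = 3P − 5.
Before the tax: set 135 − 4P = 3P − 5 → P* = $20, Q* = 55.
With the tax collected from sellers, supply shifts: Qs = 3(P − 14) − 5.
New equilibrium: consumers pay $26, sellers receive $12, Q = 31. (Wedge: Pb − Ps = 14.)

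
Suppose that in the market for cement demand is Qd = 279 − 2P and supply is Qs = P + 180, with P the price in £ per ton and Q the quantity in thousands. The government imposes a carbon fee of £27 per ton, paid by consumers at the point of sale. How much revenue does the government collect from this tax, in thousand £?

Before the tax: set 279 − 2P = P + 180 → P* = £33, Q* = 213.
With the tax collected from consumers, demand (in seller-price terms) shifts: Qd = 279 − 2(P + 27).
Solving gives Q = 195 with consumers paying £42 and producers receiving £15 (the £27 wedge).
Revenue = t · Q = 27 · 195 = £5265.

Tax revenue = £5265 thousand.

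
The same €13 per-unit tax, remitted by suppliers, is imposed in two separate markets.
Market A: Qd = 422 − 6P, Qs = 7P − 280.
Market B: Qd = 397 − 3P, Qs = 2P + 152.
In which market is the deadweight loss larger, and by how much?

Market A, by €171.6.

Market A: pre-tax P* = €54, Q* = 98; post-tax Q = 56; deadweight loss = €273.
Market B: pre-tax P* = €49, Q* = 250; post-tax Q = 234.4; deadweight loss = €101.4.
Difference: €273 vs €101.4 → market A is larger by €171.6.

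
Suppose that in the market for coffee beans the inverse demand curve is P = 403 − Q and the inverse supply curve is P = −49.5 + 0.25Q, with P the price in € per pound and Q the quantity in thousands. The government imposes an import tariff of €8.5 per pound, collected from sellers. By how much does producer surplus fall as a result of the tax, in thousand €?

Rewrite in direct form: Qd = 403 − P and Qs = 4P + 198.
Without the tax, 403 − P = 4P + 198 gives 5P = 205, so P* = €41 and Q* = 362.
With the tax collected from sellers, supply shifts: Qs = 4(P − 8.5) + 198.
Solving gives Q = 355.2 with consumers paying €47.8 and sellers receiving €39.3 (the €8.5 wedge).
ΔPS is the trapezoid between Q = 355.2 and Q = 362 of height €1.7: ½ · (362 + 355.2) · 1.7 = €609.62.

Producer surplus falls by €609.62 thousand.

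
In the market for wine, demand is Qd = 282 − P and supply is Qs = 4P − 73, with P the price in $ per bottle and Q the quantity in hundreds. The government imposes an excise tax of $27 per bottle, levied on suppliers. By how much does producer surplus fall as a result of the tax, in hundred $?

Without the tax, 282 − P = 4P − 73 gives 5P = 355, so P* = $71 and Q* = 211.
With the tax collected from suppliers, supply shifts: Qs = 4(P − 27) − 73.
New equilibrium: buyers pay $92.6, suppliers receive $65.6, Q = 189.4. (Wedge: Pb − Ps = 27.)
ΔPS is the trapezoid between Q = 189.4 and Q = 211 of height $5.4: ½ · (211 + 189.4) · 5.4 = $1081.08.

Producer surplus falls by $1081.08 hundred.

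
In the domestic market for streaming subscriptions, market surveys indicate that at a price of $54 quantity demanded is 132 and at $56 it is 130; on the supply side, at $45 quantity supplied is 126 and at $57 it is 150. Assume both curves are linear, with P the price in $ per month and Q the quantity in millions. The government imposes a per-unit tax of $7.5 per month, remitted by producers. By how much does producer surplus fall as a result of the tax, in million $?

Demand slope: (130 − 132)/(56 − 54) = -1, so Qd = 186 − P.
Supply slope: (150 − 126)/(57 − 45) = 2, so Qs = 2P + 36.
Before the tax: set 186 − P = 2P + 36 → P* = $50, Q* = 136.
With the tax collected from producers, supply shifts: Qs = 2(P − 7.5) + 36.
New equilibrium: buyers pay $55, producers receive $47.5, Q = 131. (Wedge: Pb − Ps = 7.5.)
ΔPS is the trapezoid between Q = 131 and Q = 136 of height $2.5: ½ · (136 + 131) · 2.5 = $333.75.

Producer surplus falls by $333.75 million.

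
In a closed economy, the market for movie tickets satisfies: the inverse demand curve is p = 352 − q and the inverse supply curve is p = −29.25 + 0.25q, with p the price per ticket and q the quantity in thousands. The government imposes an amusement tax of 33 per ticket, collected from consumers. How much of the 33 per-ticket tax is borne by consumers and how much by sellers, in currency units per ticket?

Consumers bear 26.4 per ticket; sellers bear 6.6 per ticket.

Rewrite in direct form: qd = 352 − p and qs = 4p + 117.
Without the tax, 352 − p = 4p + 117 gives 5p = 235, so p* = 47 and q* = 305.
With the tax collected from consumers, demand (in seller-price terms) shifts: qd = 352 − (p + 33).
Solving gives q = 278.6 with consumers paying 73.4 and sellers receiving 40.4 (the 33 wedge).
Burden on consumers: 26.4; on sellers: 6.6. (They sum to 33.)
The less price-elastic side of the market bears the larger share of a per-unit tax.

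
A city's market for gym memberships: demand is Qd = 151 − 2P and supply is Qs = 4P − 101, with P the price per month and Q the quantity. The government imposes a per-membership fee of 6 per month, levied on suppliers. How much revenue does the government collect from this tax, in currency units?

Tax revenue = 354.

Before the tax: set 151 − 2P = 4P − 101 → P* = 42, Q* = 67.
With the tax collected from suppliers, supply shifts: Qs = 4(P − 6) − 101.
Solving gives Q = 59 with buyers paying 46 and suppliers receiving 40 (the 6 wedge).
Revenue = t · Q = 6 · 59 = 354.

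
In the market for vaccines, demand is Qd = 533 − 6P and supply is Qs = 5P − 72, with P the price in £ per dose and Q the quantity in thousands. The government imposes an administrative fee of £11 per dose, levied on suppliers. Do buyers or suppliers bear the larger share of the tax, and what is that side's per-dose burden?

Without the tax, 533 − 6P = 5P − 72 gives 11P = 605, so P* = £55 and Q* = 203.
With the tax collected from suppliers, supply shifts: Qs = 5(P − 11) − 72.
New equilibrium: buyers pay £60, suppliers receive £49, Q = 173. (Wedge: Pb − Ps = 11.)
Per-dose burden: buyers £5, suppliers £6.
Suppliers take the larger share because supply is less price-elastic here (demand slope 6 vs supply slope 5).
The less price-elastic side of the market bears the larger share of a per-unit tax.

Suppliers bear the larger share: £6 per dose.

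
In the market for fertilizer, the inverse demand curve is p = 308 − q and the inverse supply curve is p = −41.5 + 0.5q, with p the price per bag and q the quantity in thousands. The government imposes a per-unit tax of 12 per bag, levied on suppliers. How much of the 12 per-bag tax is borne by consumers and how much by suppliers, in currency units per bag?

Rewrite in direct form: qd = 308 − p and qs = 2p + 83.
Without the tax, 308 − p = 2p + 83 gives 3p = 225, so p* = 75 and q* = 233.
With the tax collected from suppliers, supply shifts: qs = 2(p − 12) + 83.
Solving gives q = 225 with consumers paying 83 and suppliers receiving 71 (the 12 wedge).
Burden on consumers: 8; on suppliers: 4. (They sum to 12.)

Consumers bear 8 per bag; suppliers bear 4 per bag.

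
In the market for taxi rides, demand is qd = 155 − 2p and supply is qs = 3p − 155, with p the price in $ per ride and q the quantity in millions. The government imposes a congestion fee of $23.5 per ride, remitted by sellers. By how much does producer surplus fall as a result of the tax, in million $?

Producer surplus falls by $158.86 million.

Before the tax: set 155 − 2p = 3p − 155 → p* = $62, q* = 31.
With the tax collected from sellers, supply shifts: qs = 3(p − 23.5) − 155.
New equilibrium: buyers pay $76.1, sellers receive $52.6, q = 2.8. (Wedge: pb − ps = 23.5.)
ΔPS is the trapezoid between Q = 2.8 and Q = 31 of height $9.4: ½ · (31 + 2.8) · 9.4 = $158.86.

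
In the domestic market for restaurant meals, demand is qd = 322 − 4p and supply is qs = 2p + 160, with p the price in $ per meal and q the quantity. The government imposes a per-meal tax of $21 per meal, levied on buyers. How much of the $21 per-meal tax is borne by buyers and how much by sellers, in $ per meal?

Before the tax: set 322 − 4p = 2p + 160 → p* = $27, q* = 214.
With the tax collected from buyers, demand (in seller-price terms) shifts: qd = 322 − 4(p + 21).
Solving gives q = 186 with buyers paying $34 and sellers receiving $13 (the $21 wedge).
Burden on buyers: $7; on sellers: $14. (They sum to $21.)

Buyers bear $7 per meal; sellers bear $14 per meal.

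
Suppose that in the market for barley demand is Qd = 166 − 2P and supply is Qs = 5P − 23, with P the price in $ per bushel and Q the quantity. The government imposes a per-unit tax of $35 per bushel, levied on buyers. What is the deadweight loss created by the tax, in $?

Before the tax: set 166 − 2P = 5P − 23 → P* = $27, Q* = 112.
With the tax collected from buyers, demand (in seller-price terms) shifts: Qd = 166 − 2(P + 35).
New equilibrium: buyers pay $52, producers receive $17, Q = 62. (Wedge: Pb − Ps = 35.)
Quantity falls by |ΔQ| = |112 − 62| = 50.
DWL = ½ · t · |ΔQ| = ½ · 35 · 50 = $875.

Deadweight loss = $875.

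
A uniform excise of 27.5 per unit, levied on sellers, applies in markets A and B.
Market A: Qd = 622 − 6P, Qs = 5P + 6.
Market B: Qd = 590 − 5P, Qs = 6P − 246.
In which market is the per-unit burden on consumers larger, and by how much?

Market A: pre-tax P* = 56, Q* = 286; post-tax Q = 211; per-unit burden on consumers = 12.5.
Market B: pre-tax P* = 76, Q* = 210; post-tax Q = 135; per-unit burden on consumers = 15.
Difference: 12.5 vs 15 → market B is larger by 2.5.

Market B, by 2.5.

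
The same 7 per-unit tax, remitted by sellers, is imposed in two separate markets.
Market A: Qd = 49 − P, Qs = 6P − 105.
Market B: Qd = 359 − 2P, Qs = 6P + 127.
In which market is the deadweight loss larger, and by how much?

Market B, by 15.75.

Market A: pre-tax P* = 22, Q* = 27; post-tax Q = 21; deadweight loss = 21.
Market B: pre-tax P* = 29, Q* = 301; post-tax Q = 290.5; deadweight loss = 36.75.
Difference: 21 vs 36.75 → market B is larger by 15.75.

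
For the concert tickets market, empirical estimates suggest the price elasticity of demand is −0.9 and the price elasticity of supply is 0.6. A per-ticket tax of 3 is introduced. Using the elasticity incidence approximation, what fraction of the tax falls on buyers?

Buyers' share ≈ 0.4.

Incidence ratio: buyers' share ≈ εs / (εs + |εd|) = 0.6 / (0.6 + 0.9) = 0.4.
Supply is the less elastic side, so buyers bear the smaller share.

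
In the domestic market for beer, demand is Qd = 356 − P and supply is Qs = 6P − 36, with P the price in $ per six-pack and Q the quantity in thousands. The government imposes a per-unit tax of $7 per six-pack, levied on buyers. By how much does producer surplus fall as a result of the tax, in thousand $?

Producer surplus falls by $297 thousand.

Before the tax: set 356 − P = 6P − 36 → P* = $56, Q* = 300.
With the tax collected from buyers, demand (in seller-price terms) shifts: Qd = 356 − (P + 7).
Solving gives Q = 294 with buyers paying $62 and producers receiving $55 (the $7 wedge).
ΔPS is the trapezoid between Q = 294 and Q = 300 of height $1: ½ · (300 + 294) · 1 = $297.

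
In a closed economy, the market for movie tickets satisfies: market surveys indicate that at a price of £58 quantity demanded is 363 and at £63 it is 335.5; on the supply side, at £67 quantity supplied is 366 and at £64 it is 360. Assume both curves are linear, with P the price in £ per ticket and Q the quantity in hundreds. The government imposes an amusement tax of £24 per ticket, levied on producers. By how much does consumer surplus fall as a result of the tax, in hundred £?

Demand slope: (335.5 − 363)/(63 − 58) = -5.5, so Qd = 682 − 5.5P.
Supply slope: (360 − 366)/(64 − 67) = 2, so Qs = 2P + 232.
Before the tax: set 682 − 5.5P = 2P + 232 → P* = £60, Q* = 352.
With the tax collected from producers, supply shifts: Qs = 2(P − 24) + 232.
New equilibrium: consumers pay £66.4, producers receive £42.4, Q = 316.8. (Wedge: Pb − Ps = 24.)
ΔCS is the trapezoid between Q = 316.8 and Q = 352 of height £6.4: ½ · (352 + 316.8) · 6.4 = £2140.16.

Consumer surplus falls by £2140.16 hundred.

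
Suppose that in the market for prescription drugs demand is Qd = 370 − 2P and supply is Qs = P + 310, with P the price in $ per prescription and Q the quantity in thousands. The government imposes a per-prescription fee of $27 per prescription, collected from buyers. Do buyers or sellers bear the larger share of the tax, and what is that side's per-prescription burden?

Sellers bear the larger share: $18 per prescription.

Before the tax: set 370 − 2P = P + 310 → P* = $20, Q* = 330.
With the tax collected from buyers, demand (in seller-price terms) shifts: Qd = 370 − 2(P + 27).
New equilibrium: buyers pay $29, sellers receive $2, Q = 312. (Wedge: Pb − Ps = 27.)
Per-prescription burden: buyers $9, sellers $18.
Sellers take the larger share because supply is less price-elastic here (demand slope 2 vs supply slope 1).
The less price-elastic side of the market bears the larger share of a per-unit tax.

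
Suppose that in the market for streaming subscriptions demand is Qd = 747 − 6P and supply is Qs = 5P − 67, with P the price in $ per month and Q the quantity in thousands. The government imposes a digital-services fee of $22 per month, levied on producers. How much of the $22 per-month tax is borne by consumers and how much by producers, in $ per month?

Before the tax: set 747 − 6P = 5P − 67 → P* = $74, Q* = 303.
With the tax collected from producers, supply shifts: Qs = 5(P − 22) − 67.
Solving gives Q = 243 with consumers paying $84 and producers receiving $62 (the $22 wedge).
Burden on consumers: $10; on producers: $12. (They sum to $22.)
The less price-elastic side of the market bears the larger share of a per-unit tax.

Consumers bear $10 per month; producers bear $12 per month.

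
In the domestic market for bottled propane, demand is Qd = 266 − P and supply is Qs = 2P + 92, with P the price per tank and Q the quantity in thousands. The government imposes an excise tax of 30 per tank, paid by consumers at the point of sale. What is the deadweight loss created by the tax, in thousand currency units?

Deadweight loss = 300 thousand.

Before the tax: set 266 − P = 2P + 92 → P* = 58, Q* = 208.
With the tax collected from consumers, demand (in seller-price terms) shifts: Qd = 266 − (P + 30).
New equilibrium: consumers pay 78, sellers receive 48, Q = 188. (Wedge: Pb − Ps = 30.)
Quantity falls by |ΔQ| = |208 − 188| = 20.
DWL = ½ · t · |ΔQ| = ½ · 30 · 20 = 300.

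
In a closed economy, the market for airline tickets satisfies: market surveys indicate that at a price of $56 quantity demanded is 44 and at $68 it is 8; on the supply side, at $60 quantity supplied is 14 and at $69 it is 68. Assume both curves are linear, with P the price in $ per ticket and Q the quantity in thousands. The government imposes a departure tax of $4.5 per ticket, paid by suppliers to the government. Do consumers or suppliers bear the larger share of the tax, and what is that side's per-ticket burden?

Consumers bear the larger share: $3 per ticket.

Demand slope: (8 − 44)/(68 − 56) = -3, so Qd = 212 − 3P.
Supply slope: (68 − 14)/(69 − 60) = 6, so Qs = 6P − 346.
Before the tax: set 212 − 3P = 6P − 346 → P* = $62, Q* = 26.
With the tax collected from suppliers, supply shifts: Qs = 6(P − 4.5) − 346.
Solving gives Q = 17 with consumers paying $65 and suppliers receiving $60.5 (the $4.5 wedge).
Per-ticket burden: consumers $3, suppliers $1.5.
Consumers take the larger share because demand is less price-elastic here (demand slope 3 vs supply slope 6).
The less price-elastic side of the market bears the larger share of a per-unit tax.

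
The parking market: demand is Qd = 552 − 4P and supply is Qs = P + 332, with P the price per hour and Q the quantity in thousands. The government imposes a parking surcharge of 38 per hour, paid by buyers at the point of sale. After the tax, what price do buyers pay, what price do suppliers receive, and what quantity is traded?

Without the tax, 552 − 4P = P + 332 gives 5P = 220, so P* = 44 and Q* = 376.
With the tax collected from buyers, demand (in seller-price terms) shifts: Qd = 552 − 4(P + 38).
New equilibrium: buyers pay 51.6, suppliers receive 13.6, Q = 345.6. (Wedge: Pb − Ps = 38.)
The less price-elastic side of the market bears the larger share of a per-unit tax.

Buyers pay 51.6; suppliers receive 13.6; quantity = 345.6.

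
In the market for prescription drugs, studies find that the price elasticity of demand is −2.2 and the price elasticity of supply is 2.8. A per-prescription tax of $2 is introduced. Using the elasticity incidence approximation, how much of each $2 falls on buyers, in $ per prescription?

Buyers bear ≈ $1.12 per prescription.

Incidence ratio: buyers' share ≈ εs / (εs + |εd|) = 2.8 / (2.8 + 2.2) = 0.56.
So buyers bear ≈ 0.56 × $2 = $1.12; suppliers bear $0.88.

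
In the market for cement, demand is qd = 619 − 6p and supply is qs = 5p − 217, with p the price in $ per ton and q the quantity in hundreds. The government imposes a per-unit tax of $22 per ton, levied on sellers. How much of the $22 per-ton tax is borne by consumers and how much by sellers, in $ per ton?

Without the tax, 619 − 6p = 5p − 217 gives 11p = 836, so p* = $76 and q* = 163.
With the tax collected from sellers, supply shifts: qs = 5(p − 22) − 217.
Solving gives q = 103 with consumers paying $86 and sellers receiving $64 (the $22 wedge).
Burden on consumers: $10; on sellers: $12. (They sum to $22.)
The less price-elastic side of the market bears the larger share of a per-unit tax.

Consumers bear $10 per ton; sellers bear $12 per ton.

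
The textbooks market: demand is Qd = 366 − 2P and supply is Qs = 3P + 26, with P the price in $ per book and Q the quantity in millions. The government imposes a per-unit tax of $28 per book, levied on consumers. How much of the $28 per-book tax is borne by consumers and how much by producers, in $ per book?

Without the tax, 366 − 2P = 3P + 26 gives 5P = 340, so P* = $68 and Q* = 230.
With the tax collected from consumers, demand (in seller-price terms) shifts: Qd = 366 − 2(P + 28).
Solving gives Q = 196.4 with consumers paying $84.8 and producers receiving $56.8 (the $28 wedge).
Burden on consumers: $16.8; on producers: $11.2. (They sum to $28.)
The less price-elastic side of the market bears the larger share of a per-unit tax.

Consumers bear $16.8 per book; producers bear $11.2 per book.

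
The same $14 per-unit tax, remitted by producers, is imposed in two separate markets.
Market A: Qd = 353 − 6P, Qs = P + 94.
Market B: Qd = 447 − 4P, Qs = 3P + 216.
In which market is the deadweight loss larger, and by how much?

Market A: pre-tax P* = $37, Q* = 131; post-tax Q = 119; deadweight loss = $84.
Market B: pre-tax P* = $33, Q* = 315; post-tax Q = 291; deadweight loss = $168.
Difference: $84 vs $168 → market B is larger by $84.

Market B, by $84.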